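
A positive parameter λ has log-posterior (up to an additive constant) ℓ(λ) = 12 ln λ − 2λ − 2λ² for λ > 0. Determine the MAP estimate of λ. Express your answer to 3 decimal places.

ℓ'(λ) = 12/λ − 2 − 4λ. Setting this to zero and multiplying by λ: 4λ² + 2λ − 12 = 0.
λ = (−2 + √(2² + 4·4·12)) / (2·4) = (−2 + √196) / 8 = (−2 + 14)/8 = 3/2.
ℓ''(λ) = −12/λ² − 4 < 0, confirming a maximum.

λ̂_MAP = 1.500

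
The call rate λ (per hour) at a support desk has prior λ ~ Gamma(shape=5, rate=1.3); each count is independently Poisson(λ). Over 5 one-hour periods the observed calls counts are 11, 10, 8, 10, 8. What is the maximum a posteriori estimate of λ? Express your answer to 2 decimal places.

λ̂_MAP = 8.10

Σxᵢ = 11+10+8+10+8 = 47, with n = 5.
Posterior ∝ λ^4e^(−1.3λ) · λ^47e^(−5λ) = λ^51e^(−6.3λ), i.e. Gamma(shape=52, rate=6.3).
The mode of a Gamma(a, b) with a ≥ 1 (shape–rate) is (a−1)/b = 51/6.3 ≈ 8.10.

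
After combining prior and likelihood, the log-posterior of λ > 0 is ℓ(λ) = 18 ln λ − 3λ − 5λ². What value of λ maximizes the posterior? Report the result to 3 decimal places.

ℓ'(λ) = 18/λ − 3 − 10λ. Setting this to zero and multiplying by λ: 10λ² + 3λ − 18 = 0.
λ = (−3 + √(3² + 4·10·18)) / (2·10) = (−3 + √729) / 20 = (−3 + 27)/20 = 6/5.
ℓ''(λ) = −18/λ² − 10 < 0, confirming a maximum.

λ̂_MAP = 1.200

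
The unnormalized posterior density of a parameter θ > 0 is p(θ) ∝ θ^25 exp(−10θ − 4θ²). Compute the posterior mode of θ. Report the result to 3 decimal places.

θ̂_MAP = 1.250

ℓ'(θ) = 25/θ − 10 − 8θ. Setting this to zero and multiplying by θ: 8θ² + 10θ − 25 = 0.
θ = (−10 + √(10² + 4·8·25)) / (2·8) = (−10 + √900) / 16 = (−10 + 30)/16 = 5/4.
ℓ''(θ) = −25/θ² − 8 < 0, confirming a maximum.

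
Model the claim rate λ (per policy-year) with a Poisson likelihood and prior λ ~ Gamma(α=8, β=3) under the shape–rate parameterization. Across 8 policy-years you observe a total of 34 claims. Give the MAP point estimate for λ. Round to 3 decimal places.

Σxᵢ = 34, n = 8.
Posterior ∝ λ^7e^(−3λ) · λ^34e^(−8λ) = λ^41e^(−11λ), i.e. Gamma(shape=42, rate=11).
The mode of a Gamma(a, b) with a ≥ 1 (shape–rate) is (a−1)/b = 41/11 ≈ 3.727.

λ̂_MAP = 3.727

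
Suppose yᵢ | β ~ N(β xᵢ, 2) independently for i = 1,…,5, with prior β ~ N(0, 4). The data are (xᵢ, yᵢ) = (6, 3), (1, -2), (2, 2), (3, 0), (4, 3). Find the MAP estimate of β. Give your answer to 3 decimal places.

β̂_MAP = 0.481

log p(β | y) = −Σ(yᵢ − βxᵢ)²/(2·2) − β²/(2·4) + const.
Setting the derivative to zero: Σxᵢ(yᵢ − βxᵢ)/2 − β/4 = 0, so β = Σxᵢyᵢ / (Σxᵢ² + σ²/τ²).
Σxᵢyᵢ = 6·3 + 1·(-2) + 2·2 + 3·0 + 4·3 = 32; Σxᵢ² = 66; σ²/τ² = 0.5.
β̂_MAP = 32 / (66 + 0.5) = 32/66.5 ≈ 0.481.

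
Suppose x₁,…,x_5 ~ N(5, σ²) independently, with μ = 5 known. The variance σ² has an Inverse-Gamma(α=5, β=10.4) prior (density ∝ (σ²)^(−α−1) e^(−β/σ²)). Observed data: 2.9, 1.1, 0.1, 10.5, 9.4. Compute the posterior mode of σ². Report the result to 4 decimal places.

Sum of squared deviations about the known mean: SS = (2.9−5)² + (1.1−5)² + (0.1−5)² + (10.5−5)² + (9.4−5)² = 93.24.
The Normal likelihood contributes (σ²)^(−n/2) exp(−SS/(2σ²)), so the posterior is Inverse-Gamma(α + n/2, β + SS/2) = Inverse-Gamma(7.5, 57.02).
The mode of Inverse-Gamma(a, b) is b/(a+1) = 57.02/8.5 ≈ 6.7082.

σ̂²_MAP = 6.7082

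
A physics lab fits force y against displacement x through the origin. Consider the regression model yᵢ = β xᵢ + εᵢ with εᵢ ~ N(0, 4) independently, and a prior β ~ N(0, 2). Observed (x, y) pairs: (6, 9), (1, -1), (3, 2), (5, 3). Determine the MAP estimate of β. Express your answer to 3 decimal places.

log p(β | y) = −Σ(yᵢ − βxᵢ)²/(2·4) − β²/(2·2) + const.
Setting the derivative to zero: Σxᵢ(yᵢ − βxᵢ)/4 − β/2 = 0, so β = Σxᵢyᵢ / (Σxᵢ² + σ²/τ²).
Σxᵢyᵢ = 6·9 + 1·(-1) + 3·2 + 5·3 = 74; Σxᵢ² = 71; σ²/τ² = 2.
β̂_MAP = 74 / (71 + 2) = 74/73 ≈ 1.014.

β̂_MAP = 1.014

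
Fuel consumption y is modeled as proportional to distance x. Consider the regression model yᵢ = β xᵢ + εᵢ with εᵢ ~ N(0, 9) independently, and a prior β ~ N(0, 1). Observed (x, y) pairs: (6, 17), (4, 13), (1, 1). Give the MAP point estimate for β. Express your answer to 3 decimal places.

β̂_MAP = 2.500

log p(β | y) = −Σ(yᵢ − βxᵢ)²/(2·9) − β²/(2·1) + const.
Setting the derivative to zero: Σxᵢ(yᵢ − βxᵢ)/9 − β/1 = 0, so β = Σxᵢyᵢ / (Σxᵢ² + σ²/τ²).
Σxᵢyᵢ = 6·17 + 4·13 + 1·1 = 155; Σxᵢ² = 53; σ²/τ² = 9.
β̂_MAP = 155 / (53 + 9) = 155/62 ≈ 2.500.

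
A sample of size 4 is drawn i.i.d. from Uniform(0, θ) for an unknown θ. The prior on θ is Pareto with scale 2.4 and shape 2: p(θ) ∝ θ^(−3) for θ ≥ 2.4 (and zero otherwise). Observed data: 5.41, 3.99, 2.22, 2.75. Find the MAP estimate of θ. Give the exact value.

The Uniform(0, θ) likelihood is θ^(−n) for θ ≥ max(xᵢ), zero otherwise. Here max(xᵢ) = 5.41.
Posterior ∝ θ^(−3) · θ^(−4) = θ^(−7) on θ ≥ max(2.4, 5.41) = 5.41.
This density is strictly decreasing in θ, so the posterior mode lies at the lower boundary of the support.

θ̂_MAP = 5.41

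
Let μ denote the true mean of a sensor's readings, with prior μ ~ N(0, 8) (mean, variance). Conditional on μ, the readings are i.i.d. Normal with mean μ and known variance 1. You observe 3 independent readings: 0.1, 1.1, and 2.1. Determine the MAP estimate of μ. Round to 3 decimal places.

μ̂_MAP = 1.056

n = 3; x̄ = (0.1 + 1.1 + 2.1)/3 = 3.3/3 = 1.1.
For a Normal prior and Normal likelihood with known variance, the posterior is Normal; its mode equals its mean, the precision-weighted average.
Prior precision 1/σ₀² = 1/8 = 0.125; data precision n/σ² = 3/1 = 3.
μ̂ = (0.125·0 + 3·1.1) / (0.125 + 3) = 3.3/3.125 = 1.056.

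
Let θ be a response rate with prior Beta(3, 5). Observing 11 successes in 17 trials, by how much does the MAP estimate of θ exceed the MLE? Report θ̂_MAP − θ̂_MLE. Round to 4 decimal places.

Posterior is Beta(14, 11); MAP = (14−1)/(25−2) = 13/23 ≈ 0.56522.
MLE ignores the prior: θ̂_MLE = k/n = 11/17 ≈ 0.64706.
Difference = 13/23 − 11/17 = -32/391 ≈ -0.0818.

MAP − MLE = -0.0818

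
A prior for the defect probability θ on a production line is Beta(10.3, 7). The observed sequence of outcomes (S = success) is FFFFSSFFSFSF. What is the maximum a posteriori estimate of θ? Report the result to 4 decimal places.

θ̂_MAP = 0.4872

Prior: Beta(10.3, 7).
Data: 4 successes in 12 trials (from the sequence). The binomial likelihood contributes θ^4(1−θ)^8, so the posterior is Beta(10.3+4, 7+8) = Beta(14.3, 15).
For Beta(a, b) with a, b > 1 the mode is (a−1)/(a+b−2) = 13.3/27.3 ≈ 0.4872.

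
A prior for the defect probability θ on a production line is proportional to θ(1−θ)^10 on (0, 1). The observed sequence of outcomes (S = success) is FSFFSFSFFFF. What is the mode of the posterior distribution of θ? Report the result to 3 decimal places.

θ̂_MAP = 0.182

The prior density ∝ θ(1−θ)^10 is the kernel of Beta(2, 11).
Data: 3 successes in 11 trials (from the sequence). The binomial likelihood contributes θ^3(1−θ)^8, so the posterior is Beta(2+3, 11+8) = Beta(5, 19).
For Beta(a, b) with a, b > 1 the mode is (a−1)/(a+b−2) = 4/22 ≈ 0.182.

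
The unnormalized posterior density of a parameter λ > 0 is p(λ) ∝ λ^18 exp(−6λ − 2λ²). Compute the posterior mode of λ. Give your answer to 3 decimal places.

λ̂_MAP = 1.500

ℓ'(λ) = 18/λ − 6 − 4λ. Setting this to zero and multiplying by λ: 4λ² + 6λ − 18 = 0.
λ = (−6 + √(6² + 4·4·18)) / (2·4) = (−6 + √324) / 8 = (−6 + 18)/8 = 3/2.
ℓ''(λ) = −18/λ² − 4 < 0, confirming a maximum.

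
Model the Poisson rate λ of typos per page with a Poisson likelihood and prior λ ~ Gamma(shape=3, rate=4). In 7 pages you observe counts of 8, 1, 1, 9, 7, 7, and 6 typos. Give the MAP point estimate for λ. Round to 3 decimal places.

Σxᵢ = 8+1+1+9+7+7+6 = 39, with n = 7.
Posterior ∝ λ^2e^(−4λ) · λ^39e^(−7λ) = λ^41e^(−11λ), i.e. Gamma(shape=42, rate=11).
The mode of a Gamma(a, b) with a ≥ 1 (shape–rate) is (a−1)/b = 41/11 ≈ 3.727.

λ̂_MAP = 3.727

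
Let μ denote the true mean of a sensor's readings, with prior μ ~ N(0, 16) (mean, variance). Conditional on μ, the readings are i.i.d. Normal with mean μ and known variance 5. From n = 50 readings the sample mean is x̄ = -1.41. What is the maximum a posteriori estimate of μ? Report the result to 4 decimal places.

n = 50, x̄ = -1.41.
For a Normal prior and Normal likelihood with known variance, the posterior is Normal; its mode equals its mean, the precision-weighted average.
Prior precision 1/σ₀² = 1/16 = 0.0625; data precision n/σ² = 50/5 = 10.
μ̂ = (0.0625·0 + 10·(-1.41)) / (0.0625 + 10) = (-14.1)/10.0625 = -1128/805 ≈ -1.4012.

μ̂_MAP = -1.4012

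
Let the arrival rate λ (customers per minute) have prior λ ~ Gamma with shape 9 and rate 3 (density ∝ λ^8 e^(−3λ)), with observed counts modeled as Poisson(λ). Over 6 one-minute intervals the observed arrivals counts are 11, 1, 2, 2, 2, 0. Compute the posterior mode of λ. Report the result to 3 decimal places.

Σxᵢ = 11+1+2+2+2+0 = 18, with n = 6.
Posterior ∝ λ^8e^(−3λ) · λ^18e^(−6λ) = λ^26e^(−9λ), i.e. Gamma(shape=27, rate=9).
The mode of a Gamma(a, b) with a ≥ 1 (shape–rate) is (a−1)/b = 26/9 ≈ 2.889.

λ̂_MAP = 2.889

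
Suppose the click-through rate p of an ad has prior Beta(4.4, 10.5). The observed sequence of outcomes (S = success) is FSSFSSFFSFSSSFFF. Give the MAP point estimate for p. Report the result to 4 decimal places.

Prior: Beta(4.4, 10.5).
Data: 8 successes in 16 trials (from the sequence). The binomial likelihood contributes p^8(1−p)^8, so the posterior is Beta(4.4+8, 10.5+8) = Beta(12.4, 18.5).
For Beta(a, b) with a, b > 1 the mode is (a−1)/(a+b−2) = 11.4/28.9 ≈ 0.3945.

p̂_MAP = 0.3945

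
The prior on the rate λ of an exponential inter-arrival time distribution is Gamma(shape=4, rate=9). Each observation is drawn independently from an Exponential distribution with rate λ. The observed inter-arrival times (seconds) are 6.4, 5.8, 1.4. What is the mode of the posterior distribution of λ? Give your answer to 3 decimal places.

The Exponential(rate=λ) likelihood is ∝ λ^n e^(−λΣtᵢ). Here n = 3 and Σtᵢ = 6.4 + 5.8 + 1.4 = 13.6.
Posterior ∝ λ^3e^(−9λ) · λ^3e^(−13.6λ) = λ^6e^(−22.6λ), i.e. Gamma(7, 22.6).
Mode = (a−1)/b = 6/22.6 ≈ 0.265.

λ̂_MAP = 0.265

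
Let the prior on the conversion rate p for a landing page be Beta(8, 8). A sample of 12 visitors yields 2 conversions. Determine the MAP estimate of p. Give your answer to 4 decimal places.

Prior: Beta(8, 8).
Data: 2 successes in 12 trials. The binomial likelihood contributes p^2(1−p)^10, so the posterior is Beta(8+2, 8+10) = Beta(10, 18).
For Beta(a, b) with a, b > 1 the mode is (a−1)/(a+b−2) = 9/26 ≈ 0.3462.

p̂_MAP = 0.3462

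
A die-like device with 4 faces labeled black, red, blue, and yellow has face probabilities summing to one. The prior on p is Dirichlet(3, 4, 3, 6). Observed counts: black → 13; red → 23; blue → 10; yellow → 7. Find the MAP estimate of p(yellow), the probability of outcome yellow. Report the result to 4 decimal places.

The posterior is Dirichlet(αᵢ + nᵢ) = Dirichlet(16, 27, 13, 13).
For a Dirichlet(a₁,…,a_K) with all aᵢ > 1, the mode has j-th component (aⱼ − 1)/(Σaᵢ − K).
Here Σaᵢ = 69 and K = 4, so p(yellow) = (13 − 1)/(69 − 4) = 12/65 ≈ 0.1846.

MAP estimate of p(yellow) = 0.1846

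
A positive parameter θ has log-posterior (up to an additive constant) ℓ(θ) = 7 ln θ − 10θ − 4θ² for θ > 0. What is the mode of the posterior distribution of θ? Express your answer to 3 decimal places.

θ̂_MAP = 0.500

ℓ'(θ) = 7/θ − 10 − 8θ. Setting this to zero and multiplying by θ: 8θ² + 10θ − 7 = 0.
θ = (−10 + √(10² + 4·8·7)) / (2·8) = (−10 + √324) / 16 = (−10 + 18)/16 = 1/2.
ℓ''(θ) = −7/θ² − 8 < 0, confirming a maximum.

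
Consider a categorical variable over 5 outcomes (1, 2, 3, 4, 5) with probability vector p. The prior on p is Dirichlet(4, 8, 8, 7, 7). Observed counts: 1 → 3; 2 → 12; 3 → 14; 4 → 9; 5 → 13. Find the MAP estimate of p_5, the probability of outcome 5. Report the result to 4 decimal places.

The posterior is Dirichlet(αᵢ + nᵢ) = Dirichlet(7, 20, 22, 16, 20).
For a Dirichlet(a₁,…,a_K) with all aᵢ > 1, the mode has j-th component (aⱼ − 1)/(Σaᵢ − K).
Here Σaᵢ = 85 and K = 5, so p_5 = (20 − 1)/(85 − 5) = 19/80 ≈ 0.2375.

MAP estimate: 0.2375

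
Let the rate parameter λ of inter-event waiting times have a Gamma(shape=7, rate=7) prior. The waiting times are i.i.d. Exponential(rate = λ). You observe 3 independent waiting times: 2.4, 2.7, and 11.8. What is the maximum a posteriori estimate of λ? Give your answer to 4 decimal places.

The Exponential(rate=λ) likelihood is ∝ λ^n e^(−λΣtᵢ). Here n = 3 and Σtᵢ = 2.4 + 2.7 + 11.8 = 16.9.
Posterior ∝ λ^6e^(−7λ) · λ^3e^(−16.9λ) = λ^9e^(−23.9λ), i.e. Gamma(10, 23.9).
Mode = (a−1)/b = 9/23.9 ≈ 0.3766.

λ̂_MAP = 0.3766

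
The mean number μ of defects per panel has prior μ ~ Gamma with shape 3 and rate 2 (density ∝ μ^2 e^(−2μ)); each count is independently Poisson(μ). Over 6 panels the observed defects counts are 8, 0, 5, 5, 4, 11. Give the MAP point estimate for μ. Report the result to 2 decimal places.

Σxᵢ = 8+0+5+5+4+11 = 33, with n = 6.
Posterior ∝ μ^2e^(−2μ) · μ^33e^(−6μ) = μ^35e^(−8μ), i.e. Gamma(shape=36, rate=8).
The mode of a Gamma(a, b) with a ≥ 1 (shape–rate) is (a−1)/b = 35/8 ≈ 4.38.

μ̂_MAP = 4.38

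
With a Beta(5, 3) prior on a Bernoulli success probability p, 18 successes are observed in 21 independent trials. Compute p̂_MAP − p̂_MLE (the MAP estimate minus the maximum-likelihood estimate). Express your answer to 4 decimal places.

MAP − MLE = -0.0423

Posterior is Beta(23, 6); MAP = (23−1)/(29−2) = 22/27 ≈ 0.81481.
MLE ignores the prior: p̂_MLE = k/n = 18/21 ≈ 0.85714.
Difference = 22/27 − 18/21 = -8/189 ≈ -0.0423.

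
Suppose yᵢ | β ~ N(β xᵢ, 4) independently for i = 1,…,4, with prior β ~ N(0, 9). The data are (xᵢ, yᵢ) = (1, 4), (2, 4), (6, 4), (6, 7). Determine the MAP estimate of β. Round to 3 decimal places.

β̂_MAP = 1.007

log p(β | y) = −Σ(yᵢ − βxᵢ)²/(2·4) − β²/(2·9) + const.
Setting the derivative to zero: Σxᵢ(yᵢ − βxᵢ)/4 − β/9 = 0, so β = Σxᵢyᵢ / (Σxᵢ² + σ²/τ²).
Σxᵢyᵢ = 1·4 + 2·4 + 6·4 + 6·7 = 78; Σxᵢ² = 77; σ²/τ² = 4/9.
β̂_MAP = 78 / (77 + 4/9) = 78/(697/9) = 702/697 ≈ 1.007.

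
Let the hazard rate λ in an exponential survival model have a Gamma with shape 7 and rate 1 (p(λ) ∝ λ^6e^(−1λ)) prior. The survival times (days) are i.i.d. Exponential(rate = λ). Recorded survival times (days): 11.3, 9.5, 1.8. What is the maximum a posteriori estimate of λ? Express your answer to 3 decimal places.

λ̂_MAP = 0.381

The Exponential(rate=λ) likelihood is ∝ λ^n e^(−λΣtᵢ). Here n = 3 and Σtᵢ = 11.3 + 9.5 + 1.8 = 22.6.
Posterior ∝ λ^6e^(−1λ) · λ^3e^(−22.6λ) = λ^9e^(−23.6λ), i.e. Gamma(10, 23.6).
Mode = (a−1)/b = 9/23.6 ≈ 0.381.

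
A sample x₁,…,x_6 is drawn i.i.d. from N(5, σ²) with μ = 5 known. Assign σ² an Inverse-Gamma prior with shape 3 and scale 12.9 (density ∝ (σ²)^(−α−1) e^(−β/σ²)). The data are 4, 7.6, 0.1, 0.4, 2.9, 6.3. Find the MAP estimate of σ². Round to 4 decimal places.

σ̂²_MAP = 6.0593

Sum of squared deviations about the known mean: SS = (4−5)² + (7.6−5)² + (0.1−5)² + (0.4−5)² + (2.9−5)² + (6.3−5)² = 59.03.
The Normal likelihood contributes (σ²)^(−n/2) exp(−SS/(2σ²)), so the posterior is Inverse-Gamma(α + n/2, β + SS/2) = Inverse-Gamma(6, 42.415).
The mode of Inverse-Gamma(a, b) is b/(a+1) = 42.415/7 ≈ 6.0593.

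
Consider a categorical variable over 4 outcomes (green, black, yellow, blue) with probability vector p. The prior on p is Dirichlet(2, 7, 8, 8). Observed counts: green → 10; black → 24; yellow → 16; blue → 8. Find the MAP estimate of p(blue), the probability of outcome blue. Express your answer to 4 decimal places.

The posterior is Dirichlet(αᵢ + nᵢ) = Dirichlet(12, 31, 24, 16).
For a Dirichlet(a₁,…,a_K) with all aᵢ > 1, the mode has j-th component (aⱼ − 1)/(Σaᵢ − K).
Here Σaᵢ = 83 and K = 4, so p(blue) = (16 − 1)/(83 − 4) = 15/79 ≈ 0.1899.

MAP estimate of p(blue) = 0.1899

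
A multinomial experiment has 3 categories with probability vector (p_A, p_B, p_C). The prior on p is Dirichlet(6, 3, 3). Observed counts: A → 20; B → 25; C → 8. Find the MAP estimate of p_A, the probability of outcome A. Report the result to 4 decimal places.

The posterior is Dirichlet(αᵢ + nᵢ) = Dirichlet(26, 28, 11).
For a Dirichlet(a₁,…,a_K) with all aᵢ > 1, the mode has j-th component (aⱼ − 1)/(Σaᵢ − K).
Here Σaᵢ = 65 and K = 3, so p_A = (26 − 1)/(65 − 3) = 25/62 ≈ 0.4032.

MAP estimate of p_A = 0.4032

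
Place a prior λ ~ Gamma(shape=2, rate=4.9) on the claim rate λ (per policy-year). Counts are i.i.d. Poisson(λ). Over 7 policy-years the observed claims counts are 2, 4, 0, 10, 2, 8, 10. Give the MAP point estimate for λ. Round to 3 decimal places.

λ̂_MAP = 3.109

Σxᵢ = 2+4+0+10+2+8+10 = 36, with n = 7.
Posterior ∝ λe^(−4.9λ) · λ^36e^(−7λ) = λ^37e^(−11.9λ), i.e. Gamma(shape=38, rate=11.9).
The mode of a Gamma(a, b) with a ≥ 1 (shape–rate) is (a−1)/b = 37/11.9 ≈ 3.109.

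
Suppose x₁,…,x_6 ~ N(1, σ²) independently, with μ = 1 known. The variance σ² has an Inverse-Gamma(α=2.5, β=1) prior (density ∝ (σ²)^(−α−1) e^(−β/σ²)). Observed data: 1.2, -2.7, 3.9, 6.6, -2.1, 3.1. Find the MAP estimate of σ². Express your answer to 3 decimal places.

σ̂²_MAP = 5.348

Sum of squared deviations about the known mean: SS = (1.2−1)² + (-2.7−1)² + (3.9−1)² + (6.6−1)² + (-2.1−1)² + (3.1−1)² = 67.52.
The Normal likelihood contributes (σ²)^(−n/2) exp(−SS/(2σ²)), so the posterior is Inverse-Gamma(α + n/2, β + SS/2) = Inverse-Gamma(5.5, 34.76).
The mode of Inverse-Gamma(a, b) is b/(a+1) = 34.76/6.5 ≈ 5.348.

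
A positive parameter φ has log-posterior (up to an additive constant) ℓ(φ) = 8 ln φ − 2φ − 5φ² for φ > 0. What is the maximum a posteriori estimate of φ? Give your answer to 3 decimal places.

φ̂_MAP = 0.800

ℓ'(φ) = 8/φ − 2 − 10φ. Setting this to zero and multiplying by φ: 10φ² + 2φ − 8 = 0.
φ = (−2 + √(2² + 4·10·8)) / (2·10) = (−2 + √324) / 20 = (−2 + 18)/20 = 4/5.
ℓ''(φ) = −8/φ² − 10 < 0, confirming a maximum.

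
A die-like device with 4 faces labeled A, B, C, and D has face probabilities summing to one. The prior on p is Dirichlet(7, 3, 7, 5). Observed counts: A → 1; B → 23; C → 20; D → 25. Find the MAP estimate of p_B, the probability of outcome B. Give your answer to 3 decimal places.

MAP estimate of p_B = 0.287

The posterior is Dirichlet(αᵢ + nᵢ) = Dirichlet(8, 26, 27, 30).
For a Dirichlet(a₁,…,a_K) with all aᵢ > 1, the mode has j-th component (aⱼ − 1)/(Σaᵢ − K).
Here Σaᵢ = 91 and K = 4, so p_B = (26 − 1)/(91 − 4) = 25/87 ≈ 0.287.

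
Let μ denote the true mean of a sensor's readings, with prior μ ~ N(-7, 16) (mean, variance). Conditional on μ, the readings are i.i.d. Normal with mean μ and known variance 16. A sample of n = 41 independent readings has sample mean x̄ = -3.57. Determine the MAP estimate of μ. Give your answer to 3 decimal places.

n = 41, x̄ = -3.57.
For a Normal prior and Normal likelihood with known variance, the posterior is Normal; its mode equals its mean, the precision-weighted average.
Prior precision 1/σ₀² = 1/16 = 0.0625; data precision n/σ² = 41/16 = 2.5625.
μ̂ = (0.0625·(-7) + 2.5625·(-3.57)) / (0.0625 + 2.5625) = (-9.585625)/2.625 = -2191/600 ≈ -3.652.

μ̂_MAP = -3.652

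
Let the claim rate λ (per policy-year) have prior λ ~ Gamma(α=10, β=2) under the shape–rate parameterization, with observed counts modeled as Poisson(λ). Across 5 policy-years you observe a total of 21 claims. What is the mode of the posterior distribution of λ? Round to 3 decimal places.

λ̂_MAP = 4.286

Σxᵢ = 21, n = 5.
Posterior ∝ λ^9e^(−2λ) · λ^21e^(−5λ) = λ^30e^(−7λ), i.e. Gamma(shape=31, rate=7).
The mode of a Gamma(a, b) with a ≥ 1 (shape–rate) is (a−1)/b = 30/7 ≈ 4.286.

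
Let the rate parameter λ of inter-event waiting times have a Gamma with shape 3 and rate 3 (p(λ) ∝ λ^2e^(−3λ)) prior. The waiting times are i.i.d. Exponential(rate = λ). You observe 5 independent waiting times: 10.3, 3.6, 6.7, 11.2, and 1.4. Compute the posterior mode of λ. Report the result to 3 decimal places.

λ̂_MAP = 0.193

The Exponential(rate=λ) likelihood is ∝ λ^n e^(−λΣtᵢ). Here n = 5 and Σtᵢ = 10.3 + 3.6 + 6.7 + 11.2 + 1.4 = 33.2.
Posterior ∝ λ^2e^(−3λ) · λ^5e^(−33.2λ) = λ^7e^(−36.2λ), i.e. Gamma(8, 36.2).
Mode = (a−1)/b = 7/36.2 ≈ 0.193.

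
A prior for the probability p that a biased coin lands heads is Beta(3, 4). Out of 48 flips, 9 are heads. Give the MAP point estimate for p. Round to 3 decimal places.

p̂_MAP = 0.208

Prior: Beta(3, 4).
Data: 9 successes in 48 trials. The binomial likelihood contributes p^9(1−p)^39, so the posterior is Beta(3+9, 4+39) = Beta(12, 43).
For Beta(a, b) with a, b > 1 the mode is (a−1)/(a+b−2) = 11/53 ≈ 0.208.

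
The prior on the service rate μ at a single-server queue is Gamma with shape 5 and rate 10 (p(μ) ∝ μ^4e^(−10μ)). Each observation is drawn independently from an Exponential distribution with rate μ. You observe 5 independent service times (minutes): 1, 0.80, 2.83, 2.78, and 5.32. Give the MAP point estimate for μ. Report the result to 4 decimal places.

The Exponential(rate=μ) likelihood is ∝ μ^n e^(−μΣtᵢ). Here n = 5 and Σtᵢ = 1 + 0.80 + 2.83 + 2.78 + 5.32 = 12.73.
Posterior ∝ μ^4e^(−10μ) · μ^5e^(−12.73μ) = μ^9e^(−22.73μ), i.e. Gamma(10, 22.73).
Mode = (a−1)/b = 9/22.73 ≈ 0.3960.

μ̂_MAP = 0.3960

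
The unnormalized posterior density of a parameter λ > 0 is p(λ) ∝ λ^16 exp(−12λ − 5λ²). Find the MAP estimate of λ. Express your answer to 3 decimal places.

ℓ'(λ) = 16/λ − 12 − 10λ. Setting this to zero and multiplying by λ: 10λ² + 12λ − 16 = 0.
λ = (−12 + √(12² + 4·10·16)) / (2·10) = (−12 + √784) / 20 = (−12 + 28)/20 = 4/5.
ℓ''(λ) = −16/λ² − 10 < 0, confirming a maximum.

λ̂_MAP = 0.800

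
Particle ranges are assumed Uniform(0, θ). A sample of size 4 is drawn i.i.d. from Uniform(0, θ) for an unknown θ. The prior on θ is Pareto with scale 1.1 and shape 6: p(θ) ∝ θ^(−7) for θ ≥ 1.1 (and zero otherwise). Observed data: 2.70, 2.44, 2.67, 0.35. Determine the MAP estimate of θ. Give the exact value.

θ̂_MAP = 2.70

The Uniform(0, θ) likelihood is θ^(−n) for θ ≥ max(xᵢ), zero otherwise. Here max(xᵢ) = 2.70.
Posterior ∝ θ^(−7) · θ^(−4) = θ^(−11) on θ ≥ max(1.1, 2.70) = 2.70.
This density is strictly decreasing in θ, so the posterior mode lies at the lower boundary of the support.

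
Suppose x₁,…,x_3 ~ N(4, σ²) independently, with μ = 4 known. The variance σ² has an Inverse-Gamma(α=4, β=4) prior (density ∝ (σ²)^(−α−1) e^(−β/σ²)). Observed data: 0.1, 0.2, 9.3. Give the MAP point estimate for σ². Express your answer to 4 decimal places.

Sum of squared deviations about the known mean: SS = (0.1−4)² + (0.2−4)² + (9.3−4)² = 57.74.
The Normal likelihood contributes (σ²)^(−n/2) exp(−SS/(2σ²)), so the posterior is Inverse-Gamma(α + n/2, β + SS/2) = Inverse-Gamma(5.5, 32.87).
The mode of Inverse-Gamma(a, b) is b/(a+1) = 32.87/6.5 ≈ 5.0569.

σ̂²_MAP = 5.0569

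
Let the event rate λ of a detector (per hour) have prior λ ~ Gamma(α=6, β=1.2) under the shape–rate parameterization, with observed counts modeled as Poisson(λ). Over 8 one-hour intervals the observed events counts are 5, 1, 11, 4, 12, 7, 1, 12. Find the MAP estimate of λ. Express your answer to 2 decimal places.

Σxᵢ = 5+1+11+4+12+7+1+12 = 53, with n = 8.
Posterior ∝ λ^5e^(−1.2λ) · λ^53e^(−8λ) = λ^58e^(−9.2λ), i.e. Gamma(shape=59, rate=9.2).
The mode of a Gamma(a, b) with a ≥ 1 (shape–rate) is (a−1)/b = 58/9.2 ≈ 6.30.

λ̂_MAP = 6.30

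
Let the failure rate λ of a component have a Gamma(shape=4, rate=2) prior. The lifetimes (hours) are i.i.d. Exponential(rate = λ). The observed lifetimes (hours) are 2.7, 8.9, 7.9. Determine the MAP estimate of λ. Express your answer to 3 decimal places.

The Exponential(rate=λ) likelihood is ∝ λ^n e^(−λΣtᵢ). Here n = 3 and Σtᵢ = 2.7 + 8.9 + 7.9 = 19.5.
Posterior ∝ λ^3e^(−2λ) · λ^3e^(−19.5λ) = λ^6e^(−21.5λ), i.e. Gamma(7, 21.5).
Mode = (a−1)/b = 6/21.5 ≈ 0.279.

λ̂_MAP = 0.279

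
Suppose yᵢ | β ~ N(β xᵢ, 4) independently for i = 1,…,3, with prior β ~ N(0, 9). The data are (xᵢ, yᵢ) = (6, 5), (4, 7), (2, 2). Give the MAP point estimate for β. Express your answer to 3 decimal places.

β̂_MAP = 1.098

log p(β | y) = −Σ(yᵢ − βxᵢ)²/(2·4) − β²/(2·9) + const.
Setting the derivative to zero: Σxᵢ(yᵢ − βxᵢ)/4 − β/9 = 0, so β = Σxᵢyᵢ / (Σxᵢ² + σ²/τ²).
Σxᵢyᵢ = 6·5 + 4·7 + 2·2 = 62; Σxᵢ² = 56; σ²/τ² = 4/9.
β̂_MAP = 62 / (56 + 4/9) = 62/(508/9) = 279/254 ≈ 1.098.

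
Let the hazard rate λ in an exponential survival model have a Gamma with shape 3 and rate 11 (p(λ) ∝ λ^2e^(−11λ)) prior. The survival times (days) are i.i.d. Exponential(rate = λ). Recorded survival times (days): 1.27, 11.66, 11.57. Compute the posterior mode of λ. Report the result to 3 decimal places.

λ̂_MAP = 0.141

The Exponential(rate=λ) likelihood is ∝ λ^n e^(−λΣtᵢ). Here n = 3 and Σtᵢ = 1.27 + 11.66 + 11.57 = 24.50.
Posterior ∝ λ^2e^(−11λ) · λ^3e^(−24.50λ) = λ^5e^(−35.50λ), i.e. Gamma(6, 35.50).
Mode = (a−1)/b = 5/35.50 ≈ 0.141.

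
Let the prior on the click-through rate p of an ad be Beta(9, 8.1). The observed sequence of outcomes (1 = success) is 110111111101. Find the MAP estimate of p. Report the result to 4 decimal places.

p̂_MAP = 0.6642

Prior: Beta(9, 8.1).
Data: 10 successes in 12 trials (from the sequence). The binomial likelihood contributes p^10(1−p)^2, so the posterior is Beta(9+10, 8.1+2) = Beta(19, 10.1).
For Beta(a, b) with a, b > 1 the mode is (a−1)/(a+b−2) = 18/27.1 ≈ 0.6642.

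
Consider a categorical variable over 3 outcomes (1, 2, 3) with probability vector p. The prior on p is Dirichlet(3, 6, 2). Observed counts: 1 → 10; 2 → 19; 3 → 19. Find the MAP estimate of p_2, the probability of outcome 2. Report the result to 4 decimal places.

MAP estimate: 0.4286

The posterior is Dirichlet(αᵢ + nᵢ) = Dirichlet(13, 25, 21).
For a Dirichlet(a₁,…,a_K) with all aᵢ > 1, the mode has j-th component (aⱼ − 1)/(Σaᵢ − K).
Here Σaᵢ = 59 and K = 3, so p_2 = (25 − 1)/(59 − 3) = 24/56 ≈ 0.4286.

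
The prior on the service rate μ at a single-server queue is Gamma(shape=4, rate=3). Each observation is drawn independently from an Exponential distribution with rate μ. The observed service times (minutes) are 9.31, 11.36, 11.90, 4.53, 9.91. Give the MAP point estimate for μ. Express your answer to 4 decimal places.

μ̂_MAP = 0.1600

The Exponential(rate=μ) likelihood is ∝ μ^n e^(−μΣtᵢ). Here n = 5 and Σtᵢ = 9.31 + 11.36 + 11.90 + 4.53 + 9.91 = 47.01.
Posterior ∝ μ^3e^(−3μ) · μ^5e^(−47.01μ) = μ^8e^(−50.01μ), i.e. Gamma(9, 50.01).
Mode = (a−1)/b = 8/50.01 ≈ 0.1600.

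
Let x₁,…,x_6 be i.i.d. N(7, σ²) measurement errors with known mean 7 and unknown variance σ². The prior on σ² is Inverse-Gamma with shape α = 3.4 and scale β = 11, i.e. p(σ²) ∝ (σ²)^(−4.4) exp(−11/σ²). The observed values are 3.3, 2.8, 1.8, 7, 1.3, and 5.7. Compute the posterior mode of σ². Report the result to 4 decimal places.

σ̂²_MAP = 7.7399

Sum of squared deviations about the known mean: SS = (3.3−7)² + (2.8−7)² + (1.8−7)² + (7−7)² + (1.3−7)² + (5.7−7)² = 92.55.
The Normal likelihood contributes (σ²)^(−n/2) exp(−SS/(2σ²)), so the posterior is Inverse-Gamma(α + n/2, β + SS/2) = Inverse-Gamma(6.4, 57.275).
The mode of Inverse-Gamma(a, b) is b/(a+1) = 57.275/7.4 ≈ 7.7399.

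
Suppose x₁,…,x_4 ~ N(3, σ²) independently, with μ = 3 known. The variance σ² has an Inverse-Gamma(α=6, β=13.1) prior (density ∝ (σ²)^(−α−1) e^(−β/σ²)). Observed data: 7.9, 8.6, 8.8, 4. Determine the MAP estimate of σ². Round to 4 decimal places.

Sum of squared deviations about the known mean: SS = (7.9−3)² + (8.6−3)² + (8.8−3)² + (4−3)² = 90.01.
The Normal likelihood contributes (σ²)^(−n/2) exp(−SS/(2σ²)), so the posterior is Inverse-Gamma(α + n/2, β + SS/2) = Inverse-Gamma(8, 58.105).
The mode of Inverse-Gamma(a, b) is b/(a+1) = 58.105/9 ≈ 6.4561.

σ̂²_MAP = 6.4561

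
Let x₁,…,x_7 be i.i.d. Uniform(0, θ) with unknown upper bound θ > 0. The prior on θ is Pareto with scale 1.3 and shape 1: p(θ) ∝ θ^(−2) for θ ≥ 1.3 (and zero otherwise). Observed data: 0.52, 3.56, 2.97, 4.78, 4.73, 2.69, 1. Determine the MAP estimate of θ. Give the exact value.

The Uniform(0, θ) likelihood is θ^(−n) for θ ≥ max(xᵢ), zero otherwise. Here max(xᵢ) = 4.78.
Posterior ∝ θ^(−2) · θ^(−7) = θ^(−9) on θ ≥ max(1.3, 4.78) = 4.78.
This density is strictly decreasing in θ, so the posterior mode lies at the lower boundary of the support.

θ̂_MAP = 4.78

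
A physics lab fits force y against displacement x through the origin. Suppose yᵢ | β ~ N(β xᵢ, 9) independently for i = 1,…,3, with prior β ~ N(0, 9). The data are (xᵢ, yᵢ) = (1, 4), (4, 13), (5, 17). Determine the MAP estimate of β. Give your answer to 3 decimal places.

log p(β | y) = −Σ(yᵢ − βxᵢ)²/(2·9) − β²/(2·9) + const.
Setting the derivative to zero: Σxᵢ(yᵢ − βxᵢ)/9 − β/9 = 0, so β = Σxᵢyᵢ / (Σxᵢ² + σ²/τ²).
Σxᵢyᵢ = 1·4 + 4·13 + 5·17 = 141; Σxᵢ² = 42; σ²/τ² = 1.
β̂_MAP = 141 / (42 + 1) = 141/43 ≈ 3.279.

β̂_MAP = 3.279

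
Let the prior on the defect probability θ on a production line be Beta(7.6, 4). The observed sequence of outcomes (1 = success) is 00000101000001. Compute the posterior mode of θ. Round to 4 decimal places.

θ̂_MAP = 0.4068

Prior: Beta(7.6, 4).
Data: 3 successes in 14 trials (from the sequence). The binomial likelihood contributes θ^3(1−θ)^11, so the posterior is Beta(7.6+3, 4+11) = Beta(10.6, 15).
For Beta(a, b) with a, b > 1 the mode is (a−1)/(a+b−2) = 9.6/23.6 ≈ 0.4068.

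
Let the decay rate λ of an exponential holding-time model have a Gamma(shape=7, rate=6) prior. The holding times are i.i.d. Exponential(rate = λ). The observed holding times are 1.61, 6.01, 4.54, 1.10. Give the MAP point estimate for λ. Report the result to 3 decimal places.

λ̂_MAP = 0.519

The Exponential(rate=λ) likelihood is ∝ λ^n e^(−λΣtᵢ). Here n = 4 and Σtᵢ = 1.61 + 6.01 + 4.54 + 1.10 = 13.26.
Posterior ∝ λ^6e^(−6λ) · λ^4e^(−13.26λ) = λ^10e^(−19.26λ), i.e. Gamma(11, 19.26).
Mode = (a−1)/b = 10/19.26 ≈ 0.519.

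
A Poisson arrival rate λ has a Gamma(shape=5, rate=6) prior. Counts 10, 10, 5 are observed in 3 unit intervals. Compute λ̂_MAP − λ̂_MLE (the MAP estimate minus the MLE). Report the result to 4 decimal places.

MAP − MLE = -5.1111

Σxᵢ = 25. Posterior is Gamma(30, 9); MAP = (30−1)/9 = 29/9 ≈ 3.22222.
MLE = x̄ = 25/3 ≈ 8.33333.
Difference = 29/9 − 25/3 = -46/9 ≈ -5.1111.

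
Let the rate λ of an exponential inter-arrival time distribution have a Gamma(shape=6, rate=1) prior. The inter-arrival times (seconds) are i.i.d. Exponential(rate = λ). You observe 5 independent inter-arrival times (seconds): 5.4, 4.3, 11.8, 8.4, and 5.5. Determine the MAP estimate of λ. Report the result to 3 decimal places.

The Exponential(rate=λ) likelihood is ∝ λ^n e^(−λΣtᵢ). Here n = 5 and Σtᵢ = 5.4 + 4.3 + 11.8 + 8.4 + 5.5 = 35.4.
Posterior ∝ λ^5e^(−1λ) · λ^5e^(−35.4λ) = λ^10e^(−36.4λ), i.e. Gamma(11, 36.4).
Mode = (a−1)/b = 10/36.4 ≈ 0.275.

λ̂_MAP = 0.275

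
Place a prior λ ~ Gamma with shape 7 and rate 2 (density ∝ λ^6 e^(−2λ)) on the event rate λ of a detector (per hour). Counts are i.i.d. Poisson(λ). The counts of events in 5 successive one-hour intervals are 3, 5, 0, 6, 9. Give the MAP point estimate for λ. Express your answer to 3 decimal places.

λ̂_MAP = 4.143

Σxᵢ = 3+5+0+6+9 = 23, with n = 5.
Posterior ∝ λ^6e^(−2λ) · λ^23e^(−5λ) = λ^29e^(−7λ), i.e. Gamma(shape=30, rate=7).
The mode of a Gamma(a, b) with a ≥ 1 (shape–rate) is (a−1)/b = 29/7 ≈ 4.143.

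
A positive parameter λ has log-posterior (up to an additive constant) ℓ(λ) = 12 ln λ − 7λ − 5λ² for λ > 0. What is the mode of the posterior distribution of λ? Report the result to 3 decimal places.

λ̂_MAP = 0.800

ℓ'(λ) = 12/λ − 7 − 10λ. Setting this to zero and multiplying by λ: 10λ² + 7λ − 12 = 0.
λ = (−7 + √(7² + 4·10·12)) / (2·10) = (−7 + √529) / 20 = (−7 + 23)/20 = 4/5.
ℓ''(λ) = −12/λ² − 10 < 0, confirming a maximum.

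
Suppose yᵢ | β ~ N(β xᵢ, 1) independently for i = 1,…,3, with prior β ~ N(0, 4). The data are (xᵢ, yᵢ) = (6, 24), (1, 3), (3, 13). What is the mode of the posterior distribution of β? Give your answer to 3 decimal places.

log p(β | y) = −Σ(yᵢ − βxᵢ)²/(2·1) − β²/(2·4) + const.
Setting the derivative to zero: Σxᵢ(yᵢ − βxᵢ)/1 − β/4 = 0, so β = Σxᵢyᵢ / (Σxᵢ² + σ²/τ²).
Σxᵢyᵢ = 6·24 + 1·3 + 3·13 = 186; Σxᵢ² = 46; σ²/τ² = 0.25.
β̂_MAP = 186 / (46 + 0.25) = 186/46.25 ≈ 4.022.

β̂_MAP = 4.022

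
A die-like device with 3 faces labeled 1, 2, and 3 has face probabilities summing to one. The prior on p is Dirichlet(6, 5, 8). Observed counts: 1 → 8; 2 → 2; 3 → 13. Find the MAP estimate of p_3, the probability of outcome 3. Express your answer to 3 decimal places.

MAP estimate: 0.513

The posterior is Dirichlet(αᵢ + nᵢ) = Dirichlet(14, 7, 21).
For a Dirichlet(a₁,…,a_K) with all aᵢ > 1, the mode has j-th component (aⱼ − 1)/(Σaᵢ − K).
Here Σaᵢ = 42 and K = 3, so p_3 = (21 − 1)/(42 − 3) = 20/39 ≈ 0.513.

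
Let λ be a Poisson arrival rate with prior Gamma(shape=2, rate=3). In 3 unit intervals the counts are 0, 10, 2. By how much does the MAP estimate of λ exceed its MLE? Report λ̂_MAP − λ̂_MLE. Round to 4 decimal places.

MAP − MLE = -1.8333

Σxᵢ = 12. Posterior is Gamma(14, 6); MAP = (14−1)/6 = 13/6 ≈ 2.16667.
MLE = x̄ = 12/3 ≈ 4.00000.
Difference = 13/6 − 12/3 = -11/6 ≈ -1.8333.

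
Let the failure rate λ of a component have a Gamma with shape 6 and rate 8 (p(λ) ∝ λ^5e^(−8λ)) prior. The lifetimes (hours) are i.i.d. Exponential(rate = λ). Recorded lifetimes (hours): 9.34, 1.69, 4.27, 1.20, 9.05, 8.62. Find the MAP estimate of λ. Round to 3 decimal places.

λ̂_MAP = 0.261

The Exponential(rate=λ) likelihood is ∝ λ^n e^(−λΣtᵢ). Here n = 6 and Σtᵢ = 9.34 + 1.69 + 4.27 + 1.20 + 9.05 + 8.62 = 34.17.
Posterior ∝ λ^5e^(−8λ) · λ^6e^(−34.17λ) = λ^11e^(−42.17λ), i.e. Gamma(12, 42.17).
Mode = (a−1)/b = 11/42.17 ≈ 0.261.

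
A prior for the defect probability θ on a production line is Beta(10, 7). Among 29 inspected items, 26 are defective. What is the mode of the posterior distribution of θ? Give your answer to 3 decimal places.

θ̂_MAP = 0.795

Prior: Beta(10, 7).
Data: 26 successes in 29 trials. The binomial likelihood contributes θ^26(1−θ)^3, so the posterior is Beta(10+26, 7+3) = Beta(36, 10).
For Beta(a, b) with a, b > 1 the mode is (a−1)/(a+b−2) = 35/44 ≈ 0.795.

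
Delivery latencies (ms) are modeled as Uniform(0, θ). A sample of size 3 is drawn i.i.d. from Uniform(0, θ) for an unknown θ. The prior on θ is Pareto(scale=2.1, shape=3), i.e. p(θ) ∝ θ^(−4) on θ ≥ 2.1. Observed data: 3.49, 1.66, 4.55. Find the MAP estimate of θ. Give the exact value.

θ̂_MAP = 4.55

The Uniform(0, θ) likelihood is θ^(−n) for θ ≥ max(xᵢ), zero otherwise. Here max(xᵢ) = 4.55.
Posterior ∝ θ^(−4) · θ^(−3) = θ^(−7) on θ ≥ max(2.1, 4.55) = 4.55.
This density is strictly decreasing in θ, so the posterior mode lies at the lower boundary of the support.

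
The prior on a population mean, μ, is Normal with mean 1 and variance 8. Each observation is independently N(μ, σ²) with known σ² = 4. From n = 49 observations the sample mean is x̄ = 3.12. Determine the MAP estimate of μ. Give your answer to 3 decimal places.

μ̂_MAP = 3.099

n = 49, x̄ = 3.12.
For a Normal prior and Normal likelihood with known variance, the posterior is Normal; its mode equals its mean, the precision-weighted average.
Prior precision 1/σ₀² = 1/8 = 0.125; data precision n/σ² = 49/4 = 12.25.
μ̂ = (0.125·1 + 12.25·3.12) / (0.125 + 12.25) = 38.345/12.375 = 7669/2475 ≈ 3.099.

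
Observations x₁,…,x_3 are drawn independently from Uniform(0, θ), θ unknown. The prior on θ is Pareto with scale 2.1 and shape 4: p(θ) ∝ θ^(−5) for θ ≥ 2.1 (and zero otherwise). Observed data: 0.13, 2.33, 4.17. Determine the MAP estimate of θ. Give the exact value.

θ̂_MAP = 4.17

The Uniform(0, θ) likelihood is θ^(−n) for θ ≥ max(xᵢ), zero otherwise. Here max(xᵢ) = 4.17.
Posterior ∝ θ^(−5) · θ^(−3) = θ^(−8) on θ ≥ max(2.1, 4.17) = 4.17.
This density is strictly decreasing in θ, so the posterior mode lies at the lower boundary of the support.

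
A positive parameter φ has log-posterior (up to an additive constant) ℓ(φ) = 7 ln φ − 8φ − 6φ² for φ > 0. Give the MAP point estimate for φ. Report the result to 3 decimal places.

ℓ'(φ) = 7/φ − 8 − 12φ. Setting this to zero and multiplying by φ: 12φ² + 8φ − 7 = 0.
φ = (−8 + √(8² + 4·12·7)) / (2·12) = (−8 + √400) / 24 = (−8 + 20)/24 = 1/2.
ℓ''(φ) = −7/φ² − 12 < 0, confirming a maximum.

φ̂_MAP = 0.500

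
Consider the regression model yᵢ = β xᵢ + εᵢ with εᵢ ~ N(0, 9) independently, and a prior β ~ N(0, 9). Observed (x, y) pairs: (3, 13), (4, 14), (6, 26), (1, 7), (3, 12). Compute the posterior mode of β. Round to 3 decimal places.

β̂_MAP = 4.083

log p(β | y) = −Σ(yᵢ − βxᵢ)²/(2·9) − β²/(2·9) + const.
Setting the derivative to zero: Σxᵢ(yᵢ − βxᵢ)/9 − β/9 = 0, so β = Σxᵢyᵢ / (Σxᵢ² + σ²/τ²).
Σxᵢyᵢ = 3·13 + 4·14 + 6·26 + 1·7 + 3·12 = 294; Σxᵢ² = 71; σ²/τ² = 1.
β̂_MAP = 294 / (71 + 1) = 294/72 ≈ 4.083.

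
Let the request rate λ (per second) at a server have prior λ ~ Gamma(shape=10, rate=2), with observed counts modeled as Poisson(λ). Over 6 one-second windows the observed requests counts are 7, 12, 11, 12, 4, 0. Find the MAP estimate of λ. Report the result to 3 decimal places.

Σxᵢ = 7+12+11+12+4+0 = 46, with n = 6.
Posterior ∝ λ^9e^(−2λ) · λ^46e^(−6λ) = λ^55e^(−8λ), i.e. Gamma(shape=56, rate=8).
The mode of a Gamma(a, b) with a ≥ 1 (shape–rate) is (a−1)/b = 55/8 ≈ 6.875.

λ̂_MAP = 6.875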